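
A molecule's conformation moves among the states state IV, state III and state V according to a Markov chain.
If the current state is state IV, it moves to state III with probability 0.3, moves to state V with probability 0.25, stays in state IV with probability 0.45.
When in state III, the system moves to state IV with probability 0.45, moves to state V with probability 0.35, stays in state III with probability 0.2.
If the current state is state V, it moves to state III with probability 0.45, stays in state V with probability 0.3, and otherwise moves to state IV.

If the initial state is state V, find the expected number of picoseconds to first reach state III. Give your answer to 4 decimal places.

Let t(s) be the expected number of picoseconds to first reach state III from state s, with t(state III) = 0. Conditioning on the first picosecond:
t(state IV) = 1 + 0.45·t(state IV) + 0.25·t(state V)
t(state V) = 1 + 0.25·t(state IV) + 0.3·t(state V)
Solving: t(state IV) = 2.9457, t(state V) = 2.4806.
Expected picoseconds from state V to state III: 2.4806.

2.4806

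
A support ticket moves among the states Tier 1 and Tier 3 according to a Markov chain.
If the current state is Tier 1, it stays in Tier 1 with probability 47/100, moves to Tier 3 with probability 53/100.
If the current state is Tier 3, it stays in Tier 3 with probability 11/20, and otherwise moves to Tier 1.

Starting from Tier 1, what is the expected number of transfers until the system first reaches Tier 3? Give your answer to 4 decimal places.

1.8868

Let t(s) be the expected number of transfers to first reach Tier 3 from state s, with t(Tier 3) = 0. Conditioning on the first transfer:
t(Tier 1) = 1 + 0.47·t(Tier 1)
Solving: t(Tier 1) = 1.8868.
Expected transfers from Tier 1 to Tier 3: 1.8868.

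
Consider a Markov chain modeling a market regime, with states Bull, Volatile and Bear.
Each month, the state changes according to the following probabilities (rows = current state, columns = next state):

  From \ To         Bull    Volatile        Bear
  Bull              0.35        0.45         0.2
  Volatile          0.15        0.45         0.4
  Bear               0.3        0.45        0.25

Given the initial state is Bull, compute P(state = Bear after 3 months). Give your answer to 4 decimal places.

0.3050

Propagate the distribution vector 3 months from Bull.
After 0 months: (1.0000, 0.0000, 0.0000)
After 1 month: (0.3500, 0.4500, 0.2000)
After 2 months: (0.2500, 0.4500, 0.3000)
After 3 months: (0.2450, 0.4500, 0.3050)
P(in Bear after 3 months) = 0.3050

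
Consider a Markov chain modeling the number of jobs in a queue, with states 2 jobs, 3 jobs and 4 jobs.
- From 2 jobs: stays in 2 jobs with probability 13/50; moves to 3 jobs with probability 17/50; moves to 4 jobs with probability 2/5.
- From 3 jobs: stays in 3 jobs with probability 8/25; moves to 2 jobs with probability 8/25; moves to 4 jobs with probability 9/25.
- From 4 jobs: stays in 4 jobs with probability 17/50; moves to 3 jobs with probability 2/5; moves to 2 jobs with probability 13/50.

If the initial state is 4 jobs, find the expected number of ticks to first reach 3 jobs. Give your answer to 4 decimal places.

2.6015

Let t(s) be the expected number of ticks to first reach 3 jobs from state s, with t(3 jobs) = 0. Conditioning on the first tick:
t(2 jobs) = 1 + 0.26·t(2 jobs) + 0.4·t(4 jobs)
t(4 jobs) = 1 + 0.26·t(2 jobs) + 0.34·t(4 jobs)
Solving: t(2 jobs) = 2.7575, t(4 jobs) = 2.6015.
Expected ticks from 4 jobs to 3 jobs: 2.6015.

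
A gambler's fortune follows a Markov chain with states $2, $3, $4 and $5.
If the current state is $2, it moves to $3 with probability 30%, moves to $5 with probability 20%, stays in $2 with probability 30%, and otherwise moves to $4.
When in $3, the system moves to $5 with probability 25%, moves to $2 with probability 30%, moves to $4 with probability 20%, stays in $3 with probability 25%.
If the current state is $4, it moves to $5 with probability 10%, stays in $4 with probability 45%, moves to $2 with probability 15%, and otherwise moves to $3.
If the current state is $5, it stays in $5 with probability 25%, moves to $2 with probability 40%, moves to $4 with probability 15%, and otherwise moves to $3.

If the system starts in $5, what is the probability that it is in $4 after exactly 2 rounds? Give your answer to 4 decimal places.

0.2250

Propagate the distribution vector 2 rounds from $5.
After 0 rounds: (0.0000, 0.0000, 0.0000, 1.0000)
After 1 round: (0.4000, 0.2000, 0.1500, 0.2500)
After 2 rounds: (0.3025, 0.2650, 0.2250, 0.2075)
P(in $4 after 2 rounds) = 0.2250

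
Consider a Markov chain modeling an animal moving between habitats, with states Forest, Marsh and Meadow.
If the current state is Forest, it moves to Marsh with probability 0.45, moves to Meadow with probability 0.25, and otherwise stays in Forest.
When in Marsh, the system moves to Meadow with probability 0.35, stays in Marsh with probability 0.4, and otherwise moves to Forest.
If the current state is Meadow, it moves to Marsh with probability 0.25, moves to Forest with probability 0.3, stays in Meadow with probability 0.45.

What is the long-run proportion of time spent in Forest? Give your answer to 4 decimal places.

0.2820

Let the stationary distribution be π with π = πP and π_1 + π_2 + π_3 = 1.
π_1 = 0.3·π_1 + 0.25·π_2 + 0.3·π_3
π_2 = 0.45·π_1 + 0.4·π_2 + 0.25·π_3
Solving with the normalization constraint gives π = (0.2820, 0.3605, 0.3576).
So the stationary probability of Forest is 0.2820.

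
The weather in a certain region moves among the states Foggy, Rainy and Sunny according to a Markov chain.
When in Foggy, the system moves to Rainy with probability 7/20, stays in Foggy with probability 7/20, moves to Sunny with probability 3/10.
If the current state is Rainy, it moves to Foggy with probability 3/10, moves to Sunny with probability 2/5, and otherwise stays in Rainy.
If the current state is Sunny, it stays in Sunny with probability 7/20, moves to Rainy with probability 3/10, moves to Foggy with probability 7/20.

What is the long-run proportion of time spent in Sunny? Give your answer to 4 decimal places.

0.3491

Let the stationary distribution be π with π = πP and π_1 + π_2 + π_3 = 1.
π_1 = 0.35·π_1 + 0.3·π_2 + 0.35·π_3
π_2 = 0.35·π_1 + 0.3·π_2 + 0.3·π_3
Solving with the normalization constraint gives π = (0.3342, 0.3167, 0.3491).
So the stationary probability of Sunny is 0.3491.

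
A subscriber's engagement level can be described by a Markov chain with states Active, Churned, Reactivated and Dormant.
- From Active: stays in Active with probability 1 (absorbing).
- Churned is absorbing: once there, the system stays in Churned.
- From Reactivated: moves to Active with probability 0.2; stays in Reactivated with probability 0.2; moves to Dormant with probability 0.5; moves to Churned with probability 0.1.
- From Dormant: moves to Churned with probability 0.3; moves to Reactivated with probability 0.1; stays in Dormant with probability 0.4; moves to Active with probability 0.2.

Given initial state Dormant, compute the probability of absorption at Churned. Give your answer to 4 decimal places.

0.5814

Let h(s) be the probability of absorption at Churned starting from transient state s. Then h(Churned) = 1 and h(Active) = 0. By first-step analysis:
h(Reactivated) = 0.2·0 + 0.1·1 + 0.2·h(Reactivated) + 0.5·h(Dormant)
h(Dormant) = 0.2·0 + 0.3·1 + 0.1·h(Reactivated) + 0.4·h(Dormant)
Solving: h(Reactivated) = 0.4884, h(Dormant) = 0.5814.
Starting from Dormant, the probability is 0.5814.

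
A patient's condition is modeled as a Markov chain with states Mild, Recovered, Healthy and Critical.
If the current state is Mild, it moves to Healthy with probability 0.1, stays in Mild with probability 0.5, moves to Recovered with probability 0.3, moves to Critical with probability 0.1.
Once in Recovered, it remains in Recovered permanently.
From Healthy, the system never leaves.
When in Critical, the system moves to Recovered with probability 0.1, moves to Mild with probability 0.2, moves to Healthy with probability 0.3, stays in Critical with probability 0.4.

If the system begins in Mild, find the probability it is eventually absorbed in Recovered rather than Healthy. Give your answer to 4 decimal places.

0.6786

Let h(s) be the probability of absorption at Recovered starting from transient state s. Then h(Recovered) = 1 and h(Healthy) = 0. By first-step analysis:
h(Mild) = 0.5·h(Mild) + 0.3·1 + 0.1·0 + 0.1·h(Critical)
h(Critical) = 0.2·h(Mild) + 0.1·1 + 0.3·0 + 0.4·h(Critical)
Solving: h(Mild) = 0.6786, h(Critical) = 0.3929.
Starting from Mild, the probability is 0.6786.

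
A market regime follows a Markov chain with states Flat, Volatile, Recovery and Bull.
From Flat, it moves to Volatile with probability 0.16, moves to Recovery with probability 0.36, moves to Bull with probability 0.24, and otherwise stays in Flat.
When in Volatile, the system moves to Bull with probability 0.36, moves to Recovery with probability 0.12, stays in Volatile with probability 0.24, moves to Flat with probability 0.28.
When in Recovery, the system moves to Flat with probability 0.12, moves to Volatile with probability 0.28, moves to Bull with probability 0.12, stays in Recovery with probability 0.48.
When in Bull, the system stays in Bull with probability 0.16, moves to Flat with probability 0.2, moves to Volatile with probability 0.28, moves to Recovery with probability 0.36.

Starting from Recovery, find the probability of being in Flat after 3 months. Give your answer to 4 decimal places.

Propagate the distribution vector 3 months from Recovery.
After 0 months: (0.0000, 0.0000, 1.0000, 0.0000)
After 1 month: (0.1200, 0.2800, 0.4800, 0.1200)
After 2 months: (0.1888, 0.2544, 0.3504, 0.2064)
After 3 months: (0.1999, 0.2472, 0.3410, 0.2120)
P(in Flat after 3 months) = 0.1999

0.1999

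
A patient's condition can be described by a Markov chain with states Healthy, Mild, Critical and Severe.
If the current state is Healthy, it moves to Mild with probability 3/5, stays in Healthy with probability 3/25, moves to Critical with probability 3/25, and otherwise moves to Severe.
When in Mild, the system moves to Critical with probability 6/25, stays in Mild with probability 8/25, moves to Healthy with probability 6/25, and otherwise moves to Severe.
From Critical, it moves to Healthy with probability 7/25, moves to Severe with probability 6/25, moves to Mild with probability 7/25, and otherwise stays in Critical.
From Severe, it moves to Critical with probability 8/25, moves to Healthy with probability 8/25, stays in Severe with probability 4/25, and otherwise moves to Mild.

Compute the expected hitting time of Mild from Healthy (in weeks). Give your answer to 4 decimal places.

2.0973

Let t(s) be the expected number of weeks to first reach Mild from state s, with t(Mild) = 0. Conditioning on the first week:
t(Healthy) = 1 + 0.12·t(Healthy) + 0.12·t(Critical) + 0.16·t(Severe)
t(Critical) = 1 + 0.28·t(Healthy) + 0.2·t(Critical) + 0.24·t(Severe)
t(Severe) = 1 + 0.32·t(Healthy) + 0.32·t(Critical) + 0.16·t(Severe)
Solving: t(Healthy) = 2.0973, t(Critical) = 2.9139, t(Severe) = 3.0995.
Expected weeks from Healthy to Mild: 2.0973.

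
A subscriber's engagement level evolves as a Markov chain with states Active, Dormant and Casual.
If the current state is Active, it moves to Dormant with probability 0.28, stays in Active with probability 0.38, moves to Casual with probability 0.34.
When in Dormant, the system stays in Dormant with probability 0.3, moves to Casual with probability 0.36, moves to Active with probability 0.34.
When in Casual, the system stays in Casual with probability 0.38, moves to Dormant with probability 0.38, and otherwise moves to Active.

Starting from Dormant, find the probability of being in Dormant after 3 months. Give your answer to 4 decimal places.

0.3225

Propagate the distribution vector 3 months from Dormant.
After 0 months: (0.0000, 1.0000, 0.0000)
After 1 month: (0.3400, 0.3000, 0.3600)
After 2 months: (0.3176, 0.3220, 0.3604)
After 3 months: (0.3167, 0.3225, 0.3609)
P(in Dormant after 3 months) = 0.3225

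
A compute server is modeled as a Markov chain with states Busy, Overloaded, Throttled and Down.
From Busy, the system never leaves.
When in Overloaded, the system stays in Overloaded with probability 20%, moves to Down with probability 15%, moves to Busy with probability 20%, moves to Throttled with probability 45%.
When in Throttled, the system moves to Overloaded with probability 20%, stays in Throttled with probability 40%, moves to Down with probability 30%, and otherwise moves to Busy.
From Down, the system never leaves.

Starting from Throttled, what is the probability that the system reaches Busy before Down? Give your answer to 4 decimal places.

0.3077

Let h(s) be the probability of absorption at Busy starting from transient state s. Then h(Busy) = 1 and h(Down) = 0. By first-step analysis:
h(Overloaded) = 0.2·1 + 0.2·h(Overloaded) + 0.45·h(Throttled) + 0.15·0
h(Throttled) = 0.1·1 + 0.2·h(Overloaded) + 0.4·h(Throttled) + 0.3·0
Solving: h(Overloaded) = 0.4231, h(Throttled) = 0.3077.
Starting from Throttled, the probability is 0.3077.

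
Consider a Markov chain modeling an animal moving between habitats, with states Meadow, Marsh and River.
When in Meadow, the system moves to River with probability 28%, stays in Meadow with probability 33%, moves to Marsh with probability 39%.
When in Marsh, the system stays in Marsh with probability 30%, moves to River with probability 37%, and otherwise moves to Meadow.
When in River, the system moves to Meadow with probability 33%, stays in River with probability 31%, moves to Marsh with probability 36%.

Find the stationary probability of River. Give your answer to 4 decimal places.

0.3210

Let the stationary distribution be π with π = πP and π_1 + π_2 + π_3 = 1.
π_1 = 0.33·π_1 + 0.33·π_2 + 0.33·π_3
π_2 = 0.39·π_1 + 0.3·π_2 + 0.36·π_3
Solving with the normalization constraint gives π = (0.3300, 0.3490, 0.3210).
So the stationary probability of River is 0.3210.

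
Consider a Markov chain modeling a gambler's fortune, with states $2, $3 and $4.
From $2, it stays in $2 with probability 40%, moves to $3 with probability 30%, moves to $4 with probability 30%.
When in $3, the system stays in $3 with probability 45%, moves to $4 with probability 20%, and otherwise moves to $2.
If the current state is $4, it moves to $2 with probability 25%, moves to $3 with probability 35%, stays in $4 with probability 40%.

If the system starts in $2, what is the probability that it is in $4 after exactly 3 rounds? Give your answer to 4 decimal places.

Propagate the distribution vector 3 rounds from $2.
After 0 rounds: (1.0000, 0.0000, 0.0000)
After 1 round: (0.4000, 0.3000, 0.3000)
After 2 rounds: (0.3400, 0.3600, 0.3000)
After 3 rounds: (0.3370, 0.3690, 0.2940)
P(in $4 after 3 rounds) = 0.2940

0.2940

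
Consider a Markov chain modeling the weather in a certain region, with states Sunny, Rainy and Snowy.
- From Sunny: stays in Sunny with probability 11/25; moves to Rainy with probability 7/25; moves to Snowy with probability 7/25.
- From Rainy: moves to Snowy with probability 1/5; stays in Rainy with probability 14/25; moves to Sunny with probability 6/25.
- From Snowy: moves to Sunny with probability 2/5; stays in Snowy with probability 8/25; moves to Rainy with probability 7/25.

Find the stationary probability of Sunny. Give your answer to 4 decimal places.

Let the stationary distribution be π with π = πP and π_1 + π_2 + π_3 = 1.
π_1 = 0.44·π_1 + 0.24·π_2 + 0.4·π_3
π_2 = 0.28·π_1 + 0.56·π_2 + 0.28·π_3
Solving with the normalization constraint gives π = (0.3519, 0.3889, 0.2593).
So the stationary probability of Sunny is 0.3519.

0.3519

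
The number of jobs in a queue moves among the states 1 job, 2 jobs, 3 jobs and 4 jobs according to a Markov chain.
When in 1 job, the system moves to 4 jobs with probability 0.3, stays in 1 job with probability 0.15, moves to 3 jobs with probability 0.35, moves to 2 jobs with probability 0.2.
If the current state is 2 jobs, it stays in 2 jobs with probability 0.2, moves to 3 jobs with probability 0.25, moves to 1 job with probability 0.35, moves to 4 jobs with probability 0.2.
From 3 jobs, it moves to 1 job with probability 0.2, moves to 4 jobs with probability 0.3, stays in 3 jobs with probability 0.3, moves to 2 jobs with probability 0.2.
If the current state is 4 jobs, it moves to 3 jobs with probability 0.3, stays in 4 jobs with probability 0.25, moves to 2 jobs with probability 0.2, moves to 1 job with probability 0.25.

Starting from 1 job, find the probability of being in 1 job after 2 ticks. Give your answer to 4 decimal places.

Propagate the distribution vector 2 ticks from 1 job.
After 0 ticks: (1.0000, 0.0000, 0.0000, 0.0000)
After 1 tick: (0.1500, 0.2000, 0.3500, 0.3000)
After 2 ticks: (0.2375, 0.2000, 0.2975, 0.2650)
P(in 1 job after 2 ticks) = 0.2375

0.2375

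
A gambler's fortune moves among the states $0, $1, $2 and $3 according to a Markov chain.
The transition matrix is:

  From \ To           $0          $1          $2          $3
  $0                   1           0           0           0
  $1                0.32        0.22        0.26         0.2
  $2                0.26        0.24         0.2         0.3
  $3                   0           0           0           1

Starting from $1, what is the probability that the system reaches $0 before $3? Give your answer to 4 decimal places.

Let h(s) be the probability of absorption at $0 starting from transient state s. Then h($0) = 1 and h($3) = 0. By first-step analysis:
h($1) = 0.32·1 + 0.22·h($1) + 0.26·h($2) + 0.2·0
h($2) = 0.26·1 + 0.24·h($1) + 0.2·h($2) + 0.3·0
Solving: h($1) = 0.5762, h($2) = 0.4979.
Starting from $1, the probability is 0.5762.

0.5762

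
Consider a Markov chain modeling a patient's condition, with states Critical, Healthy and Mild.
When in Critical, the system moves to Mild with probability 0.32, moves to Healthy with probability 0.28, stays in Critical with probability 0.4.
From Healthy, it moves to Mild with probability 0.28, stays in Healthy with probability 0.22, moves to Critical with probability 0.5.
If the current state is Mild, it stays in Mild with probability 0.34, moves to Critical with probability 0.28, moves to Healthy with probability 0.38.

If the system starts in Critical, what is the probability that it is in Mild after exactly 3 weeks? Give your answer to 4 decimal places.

Propagate the distribution vector 3 weeks from Critical.
After 0 weeks: (1.0000, 0.0000, 0.0000)
After 1 week: (0.4000, 0.2800, 0.3200)
After 2 weeks: (0.3896, 0.2952, 0.3152)
After 3 weeks: (0.3917, 0.2938, 0.3145)
P(in Mild after 3 weeks) = 0.3145

0.3145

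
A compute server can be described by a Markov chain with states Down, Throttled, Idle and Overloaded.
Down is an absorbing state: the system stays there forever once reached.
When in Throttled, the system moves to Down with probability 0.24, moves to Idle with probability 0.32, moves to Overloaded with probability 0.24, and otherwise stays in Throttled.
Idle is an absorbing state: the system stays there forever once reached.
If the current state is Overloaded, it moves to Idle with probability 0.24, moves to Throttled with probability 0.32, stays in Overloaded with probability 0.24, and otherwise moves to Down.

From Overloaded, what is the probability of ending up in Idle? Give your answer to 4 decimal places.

0.5542

Let h(s) be the probability of absorption at Idle starting from transient state s. Then h(Idle) = 1 and h(Down) = 0. By first-step analysis:
h(Throttled) = 0.24·0 + 0.2·h(Throttled) + 0.32·1 + 0.24·h(Overloaded)
h(Overloaded) = 0.2·0 + 0.32·h(Throttled) + 0.24·1 + 0.24·h(Overloaded)
Solving: h(Throttled) = 0.5663, h(Overloaded) = 0.5542.
Starting from Overloaded, the probability is 0.5542.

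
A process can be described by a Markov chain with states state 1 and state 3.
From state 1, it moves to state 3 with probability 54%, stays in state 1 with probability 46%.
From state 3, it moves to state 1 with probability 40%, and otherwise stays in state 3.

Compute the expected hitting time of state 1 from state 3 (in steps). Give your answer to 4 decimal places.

2.5000

Let t(s) be the expected number of steps to first reach state 1 from state s, with t(state 1) = 0. Conditioning on the first step:
t(state 3) = 1 + 0.6·t(state 3)
Solving: t(state 3) = 2.5000.
Expected steps from state 3 to state 1: 2.5000.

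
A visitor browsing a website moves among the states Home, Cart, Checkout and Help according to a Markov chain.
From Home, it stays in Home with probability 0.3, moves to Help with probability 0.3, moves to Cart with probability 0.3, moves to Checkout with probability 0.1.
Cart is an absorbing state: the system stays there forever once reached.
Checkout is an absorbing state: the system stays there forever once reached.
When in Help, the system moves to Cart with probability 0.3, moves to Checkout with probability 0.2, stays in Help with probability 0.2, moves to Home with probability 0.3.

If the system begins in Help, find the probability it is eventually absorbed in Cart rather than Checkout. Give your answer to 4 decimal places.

0.6383

Let h(s) be the probability of absorption at Cart starting from transient state s. Then h(Cart) = 1 and h(Checkout) = 0. By first-step analysis:
h(Home) = 0.3·h(Home) + 0.3·1 + 0.1·0 + 0.3·h(Help)
h(Help) = 0.3·h(Home) + 0.3·1 + 0.2·0 + 0.2·h(Help)
Solving: h(Home) = 0.7021, h(Help) = 0.6383.
Starting from Help, the probability is 0.6383.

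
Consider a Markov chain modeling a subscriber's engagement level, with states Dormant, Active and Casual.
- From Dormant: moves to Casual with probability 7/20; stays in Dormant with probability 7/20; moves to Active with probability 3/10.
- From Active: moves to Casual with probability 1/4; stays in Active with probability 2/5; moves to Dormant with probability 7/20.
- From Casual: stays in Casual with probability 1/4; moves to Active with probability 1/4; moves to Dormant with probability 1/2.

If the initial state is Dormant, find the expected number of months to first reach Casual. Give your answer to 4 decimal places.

3.1579

Let t(s) be the expected number of months to first reach Casual from state s, with t(Casual) = 0. Conditioning on the first month:
t(Dormant) = 1 + 0.35·t(Dormant) + 0.3·t(Active)
t(Active) = 1 + 0.35·t(Dormant) + 0.4·t(Active)
Solving: t(Dormant) = 3.1579, t(Active) = 3.5088.
Expected months from Dormant to Casual: 3.1579.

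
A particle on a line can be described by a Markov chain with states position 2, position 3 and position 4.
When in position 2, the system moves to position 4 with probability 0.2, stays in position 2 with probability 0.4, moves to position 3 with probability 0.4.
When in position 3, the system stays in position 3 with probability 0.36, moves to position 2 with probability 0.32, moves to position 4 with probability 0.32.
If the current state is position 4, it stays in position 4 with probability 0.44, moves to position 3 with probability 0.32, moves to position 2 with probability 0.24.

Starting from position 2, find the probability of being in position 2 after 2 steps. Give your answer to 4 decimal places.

0.3360

Sum over the intermediate state after 1 step:
P = P(position 2→position 2)·P(position 2→position 2) + P(position 2→position 3)·P(position 3→position 2) + P(position 2→position 4)·P(position 4→position 2)
  = 0.4×0.4 + 0.4×0.32 + 0.2×0.24
  = 0.1600 + 0.1280 + 0.0480 = 0.3360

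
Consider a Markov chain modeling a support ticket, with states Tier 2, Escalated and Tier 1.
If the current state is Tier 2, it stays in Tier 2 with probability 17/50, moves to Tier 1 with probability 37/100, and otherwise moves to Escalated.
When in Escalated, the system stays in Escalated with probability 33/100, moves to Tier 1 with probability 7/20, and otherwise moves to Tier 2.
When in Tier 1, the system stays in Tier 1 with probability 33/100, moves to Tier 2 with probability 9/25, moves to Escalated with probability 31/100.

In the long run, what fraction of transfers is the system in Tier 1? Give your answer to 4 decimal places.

Let the stationary distribution be π with π = πP and π_1 + π_2 + π_3 = 1.
π_1 = 0.34·π_1 + 0.32·π_2 + 0.36·π_3
π_2 = 0.29·π_1 + 0.33·π_2 + 0.31·π_3
Solving with the normalization constraint gives π = (0.3408, 0.3094, 0.3498).
So the stationary probability of Tier 1 is 0.3498.

0.3498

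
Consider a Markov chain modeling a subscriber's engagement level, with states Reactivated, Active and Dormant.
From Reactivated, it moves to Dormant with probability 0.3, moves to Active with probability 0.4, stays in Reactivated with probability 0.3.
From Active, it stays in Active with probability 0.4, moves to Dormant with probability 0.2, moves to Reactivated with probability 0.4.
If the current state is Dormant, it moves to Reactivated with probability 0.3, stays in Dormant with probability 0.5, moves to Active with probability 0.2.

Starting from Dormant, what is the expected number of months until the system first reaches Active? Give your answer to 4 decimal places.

Let t(s) be the expected number of months to first reach Active from state s, with t(Active) = 0. Conditioning on the first month:
t(Reactivated) = 1 + 0.3·t(Reactivated) + 0.3·t(Dormant)
t(Dormant) = 1 + 0.3·t(Reactivated) + 0.5·t(Dormant)
Solving: t(Reactivated) = 3.0769, t(Dormant) = 3.8462.
Expected months from Dormant to Active: 3.8462.

3.8462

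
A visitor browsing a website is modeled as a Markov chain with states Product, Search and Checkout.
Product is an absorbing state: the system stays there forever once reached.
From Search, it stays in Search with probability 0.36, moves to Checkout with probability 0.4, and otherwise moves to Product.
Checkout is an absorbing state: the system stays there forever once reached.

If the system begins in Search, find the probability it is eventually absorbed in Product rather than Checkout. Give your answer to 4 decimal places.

Let h(s) be the probability of absorption at Product starting from transient state s. Then h(Product) = 1 and h(Checkout) = 0. By first-step analysis:
h(Search) = 0.24·1 + 0.36·h(Search) + 0.4·0
Solving: h(Search) = 0.3750.
Starting from Search, the probability is 0.3750.

0.3750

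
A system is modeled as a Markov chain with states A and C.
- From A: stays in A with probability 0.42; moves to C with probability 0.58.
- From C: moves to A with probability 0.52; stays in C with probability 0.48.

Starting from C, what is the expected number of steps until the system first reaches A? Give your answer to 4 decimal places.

1.9231

Let t(s) be the expected number of steps to first reach A from state s, with t(A) = 0. Conditioning on the first step:
t(C) = 1 + 0.48·t(C)
Solving: t(C) = 1.9231.
Expected steps from C to A: 1.9231.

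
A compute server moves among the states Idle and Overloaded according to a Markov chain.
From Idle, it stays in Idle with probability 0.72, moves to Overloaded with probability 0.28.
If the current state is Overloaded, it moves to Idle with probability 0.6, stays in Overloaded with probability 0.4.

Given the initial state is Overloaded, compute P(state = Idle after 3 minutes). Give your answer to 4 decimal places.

Propagate the distribution vector 3 minutes from Overloaded.
After 0 minutes: (0.0000, 1.0000)
After 1 minute: (0.6000, 0.4000)
After 2 minutes: (0.6720, 0.3280)
After 3 minutes: (0.6806, 0.3194)
P(in Idle after 3 minutes) = 0.6806

0.6806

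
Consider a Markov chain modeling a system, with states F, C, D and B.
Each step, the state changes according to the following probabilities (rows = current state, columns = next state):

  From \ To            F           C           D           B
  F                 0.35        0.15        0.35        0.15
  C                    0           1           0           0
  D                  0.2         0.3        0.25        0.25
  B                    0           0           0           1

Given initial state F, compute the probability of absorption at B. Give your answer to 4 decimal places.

0.4790

Let h(s) be the probability of absorption at B starting from transient state s. Then h(B) = 1 and h(C) = 0. By first-step analysis:
h(F) = 0.35·h(F) + 0.15·0 + 0.35·h(D) + 0.15·1
h(D) = 0.2·h(F) + 0.3·0 + 0.25·h(D) + 0.25·1
Solving: h(F) = 0.4790, h(D) = 0.4611.
Starting from F, the probability is 0.4790.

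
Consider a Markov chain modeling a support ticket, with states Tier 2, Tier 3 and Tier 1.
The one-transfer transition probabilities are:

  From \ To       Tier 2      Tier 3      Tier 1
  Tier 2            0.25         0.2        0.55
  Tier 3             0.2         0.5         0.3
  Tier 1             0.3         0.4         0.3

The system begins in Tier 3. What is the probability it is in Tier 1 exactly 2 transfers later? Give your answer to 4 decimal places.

Sum over the intermediate state after 1 transfer:
P = P(Tier 3→Tier 2)·P(Tier 2→Tier 1) + P(Tier 3→Tier 3)·P(Tier 3→Tier 1) + P(Tier 3→Tier 1)·P(Tier 1→Tier 1)
  = 0.2×0.55 + 0.5×0.3 + 0.3×0.3
  = 0.1100 + 0.1500 + 0.0900 = 0.3500

0.3500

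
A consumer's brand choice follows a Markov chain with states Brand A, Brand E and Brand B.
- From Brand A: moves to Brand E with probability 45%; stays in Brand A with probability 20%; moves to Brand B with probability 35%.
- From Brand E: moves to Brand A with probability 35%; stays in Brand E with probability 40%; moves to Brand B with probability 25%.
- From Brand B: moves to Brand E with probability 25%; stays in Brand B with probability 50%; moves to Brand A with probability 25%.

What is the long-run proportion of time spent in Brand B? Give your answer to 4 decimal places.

0.3696

Let the stationary distribution be π with π = πP and π_1 + π_2 + π_3 = 1.
π_1 = 0.2·π_1 + 0.35·π_2 + 0.25·π_3
π_2 = 0.45·π_1 + 0.4·π_2 + 0.25·π_3
Solving with the normalization constraint gives π = (0.2722, 0.3582, 0.3696).
So the stationary probability of Brand B is 0.3696.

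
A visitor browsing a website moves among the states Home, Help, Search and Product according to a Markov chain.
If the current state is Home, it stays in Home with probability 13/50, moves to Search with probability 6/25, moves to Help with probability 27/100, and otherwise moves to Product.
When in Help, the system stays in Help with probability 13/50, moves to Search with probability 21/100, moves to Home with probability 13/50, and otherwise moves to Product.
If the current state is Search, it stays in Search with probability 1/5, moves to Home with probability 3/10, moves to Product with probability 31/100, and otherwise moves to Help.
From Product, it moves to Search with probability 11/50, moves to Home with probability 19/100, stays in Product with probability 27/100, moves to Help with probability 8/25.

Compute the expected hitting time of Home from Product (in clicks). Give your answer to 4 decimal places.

4.2968

Let t(s) be the expected number of clicks to first reach Home from state s, with t(Home) = 0. Conditioning on the first click:
t(Help) = 1 + 0.26·t(Help) + 0.21·t(Search) + 0.27·t(Product)
t(Search) = 1 + 0.19·t(Help) + 0.2·t(Search) + 0.31·t(Product)
t(Product) = 1 + 0.32·t(Help) + 0.22·t(Search) + 0.27·t(Product)
Solving: t(Help) = 4.0171, t(Search) = 3.8691, t(Product) = 4.2968.
Expected clicks from Product to Home: 4.2968.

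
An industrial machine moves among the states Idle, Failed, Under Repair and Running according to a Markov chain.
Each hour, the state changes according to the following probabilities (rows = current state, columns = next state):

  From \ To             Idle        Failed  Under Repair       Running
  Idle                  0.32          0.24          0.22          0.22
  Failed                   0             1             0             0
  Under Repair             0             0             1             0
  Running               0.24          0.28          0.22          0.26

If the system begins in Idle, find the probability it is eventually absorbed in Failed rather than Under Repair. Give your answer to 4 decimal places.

0.5311

Let h(s) be the probability of absorption at Failed starting from transient state s. Then h(Failed) = 1 and h(Under Repair) = 0. By first-step analysis:
h(Idle) = 0.32·h(Idle) + 0.24·1 + 0.22·0 + 0.22·h(Running)
h(Running) = 0.24·h(Idle) + 0.28·1 + 0.22·0 + 0.26·h(Running)
Solving: h(Idle) = 0.5311, h(Running) = 0.5506.
Starting from Idle, the probability is 0.5311.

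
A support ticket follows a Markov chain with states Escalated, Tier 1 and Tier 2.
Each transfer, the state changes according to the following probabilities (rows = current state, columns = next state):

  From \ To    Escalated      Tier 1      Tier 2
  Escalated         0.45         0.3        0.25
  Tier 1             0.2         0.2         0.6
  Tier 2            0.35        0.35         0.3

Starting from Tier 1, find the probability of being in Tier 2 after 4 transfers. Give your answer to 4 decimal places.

Propagate the distribution vector 4 transfers from Tier 1.
After 0 transfers: (0.0000, 1.0000, 0.0000)
After 1 transfer: (0.2000, 0.2000, 0.6000)
After 2 transfers: (0.3400, 0.3100, 0.3500)
After 3 transfers: (0.3375, 0.2865, 0.3760)
After 4 transfers: (0.3408, 0.2902, 0.3691)
P(in Tier 2 after 4 transfers) = 0.3691

0.3691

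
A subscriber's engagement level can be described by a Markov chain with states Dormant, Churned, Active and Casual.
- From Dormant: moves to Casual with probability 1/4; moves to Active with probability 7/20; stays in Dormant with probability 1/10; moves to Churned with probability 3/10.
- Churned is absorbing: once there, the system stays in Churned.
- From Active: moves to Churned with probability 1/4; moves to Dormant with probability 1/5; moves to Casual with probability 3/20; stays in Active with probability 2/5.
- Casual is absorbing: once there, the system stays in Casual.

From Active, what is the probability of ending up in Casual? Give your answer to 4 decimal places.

0.3936

Let h(s) be the probability of absorption at Casual starting from transient state s. Then h(Casual) = 1 and h(Churned) = 0. By first-step analysis:
h(Dormant) = 0.1·h(Dormant) + 0.3·0 + 0.35·h(Active) + 0.25·1
h(Active) = 0.2·h(Dormant) + 0.25·0 + 0.4·h(Active) + 0.15·1
Solving: h(Dormant) = 0.4309, h(Active) = 0.3936.
Starting from Active, the probability is 0.3936.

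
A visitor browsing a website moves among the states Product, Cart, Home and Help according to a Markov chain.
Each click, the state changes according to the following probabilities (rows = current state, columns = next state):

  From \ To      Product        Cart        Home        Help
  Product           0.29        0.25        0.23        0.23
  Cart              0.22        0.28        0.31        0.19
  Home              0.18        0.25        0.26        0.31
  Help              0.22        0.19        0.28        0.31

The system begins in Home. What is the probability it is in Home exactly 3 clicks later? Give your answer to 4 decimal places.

Propagate the distribution vector 3 clicks from Home.
After 0 clicks: (0.0000, 0.0000, 1.0000, 0.0000)
After 1 click: (0.1800, 0.2500, 0.2600, 0.3100)
After 2 clicks: (0.2222, 0.2389, 0.2733, 0.2656)
After 3 clicks: (0.2246, 0.2412, 0.2706, 0.2636)
P(in Home after 3 clicks) = 0.2706

0.2706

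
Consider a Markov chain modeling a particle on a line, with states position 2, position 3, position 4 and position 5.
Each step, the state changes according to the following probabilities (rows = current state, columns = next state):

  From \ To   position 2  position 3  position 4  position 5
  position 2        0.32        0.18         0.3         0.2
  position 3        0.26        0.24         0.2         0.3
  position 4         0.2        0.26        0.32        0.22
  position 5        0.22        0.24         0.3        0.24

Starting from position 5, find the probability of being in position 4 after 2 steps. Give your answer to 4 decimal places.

Propagate the distribution vector 2 steps from position 5.
After 0 steps: (0.0000, 0.0000, 0.0000, 1.0000)
After 1 step: (0.2200, 0.2400, 0.3000, 0.2400)
After 2 steps: (0.2456, 0.2328, 0.2820, 0.2396)
P(in position 4 after 2 steps) = 0.2820

0.2820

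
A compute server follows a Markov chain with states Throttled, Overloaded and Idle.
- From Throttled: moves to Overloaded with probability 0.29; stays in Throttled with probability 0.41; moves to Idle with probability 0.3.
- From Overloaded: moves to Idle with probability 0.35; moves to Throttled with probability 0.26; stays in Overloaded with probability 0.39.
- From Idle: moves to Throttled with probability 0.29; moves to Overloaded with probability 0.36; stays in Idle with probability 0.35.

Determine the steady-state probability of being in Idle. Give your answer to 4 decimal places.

Let the stationary distribution be π with π = πP and π_1 + π_2 + π_3 = 1.
π_1 = 0.41·π_1 + 0.26·π_2 + 0.29·π_3
π_2 = 0.29·π_1 + 0.39·π_2 + 0.36·π_3
Solving with the normalization constraint gives π = (0.3177, 0.3482, 0.3341).
So the stationary probability of Idle is 0.3341.

0.3341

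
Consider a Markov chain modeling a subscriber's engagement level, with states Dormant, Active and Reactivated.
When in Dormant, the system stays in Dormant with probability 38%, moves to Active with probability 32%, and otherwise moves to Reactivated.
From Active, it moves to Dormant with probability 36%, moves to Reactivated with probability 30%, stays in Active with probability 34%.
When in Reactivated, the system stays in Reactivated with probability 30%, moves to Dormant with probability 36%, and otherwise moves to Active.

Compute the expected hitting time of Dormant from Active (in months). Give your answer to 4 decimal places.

2.7778

Let t(s) be the expected number of months to first reach Dormant from state s, with t(Dormant) = 0. Conditioning on the first month:
t(Active) = 1 + 0.34·t(Active) + 0.3·t(Reactivated)
t(Reactivated) = 1 + 0.34·t(Active) + 0.3·t(Reactivated)
Solving: t(Active) = 2.7778, t(Reactivated) = 2.7778.
Expected months from Active to Dormant: 2.7778.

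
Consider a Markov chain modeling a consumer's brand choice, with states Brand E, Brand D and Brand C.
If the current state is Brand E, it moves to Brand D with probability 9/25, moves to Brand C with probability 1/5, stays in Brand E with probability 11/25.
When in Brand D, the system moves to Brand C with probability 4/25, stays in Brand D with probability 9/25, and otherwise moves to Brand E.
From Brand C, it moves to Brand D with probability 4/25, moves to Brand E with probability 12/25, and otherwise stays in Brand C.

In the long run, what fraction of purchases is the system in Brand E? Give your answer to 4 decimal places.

Let the stationary distribution be π with π = πP and π_1 + π_2 + π_3 = 1.
π_1 = 0.44·π_1 + 0.48·π_2 + 0.48·π_3
π_2 = 0.36·π_1 + 0.36·π_2 + 0.16·π_3
Solving with the normalization constraint gives π = (0.4615, 0.3154, 0.2231).
So the stationary probability of Brand E is 0.4615.

0.4615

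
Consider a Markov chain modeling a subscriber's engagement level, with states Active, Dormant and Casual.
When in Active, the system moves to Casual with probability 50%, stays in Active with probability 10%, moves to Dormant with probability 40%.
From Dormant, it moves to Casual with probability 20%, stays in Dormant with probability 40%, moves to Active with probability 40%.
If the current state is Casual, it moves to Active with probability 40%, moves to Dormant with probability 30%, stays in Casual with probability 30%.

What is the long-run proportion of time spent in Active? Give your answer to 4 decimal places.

0.3077

Let the stationary distribution be π with π = πP and π_1 + π_2 + π_3 = 1.
π_1 = 0.1·π_1 + 0.4·π_2 + 0.4·π_3
π_2 = 0.4·π_1 + 0.4·π_2 + 0.3·π_3
Solving with the normalization constraint gives π = (0.3077, 0.3675, 0.3248).
So the stationary probability of Active is 0.3077.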